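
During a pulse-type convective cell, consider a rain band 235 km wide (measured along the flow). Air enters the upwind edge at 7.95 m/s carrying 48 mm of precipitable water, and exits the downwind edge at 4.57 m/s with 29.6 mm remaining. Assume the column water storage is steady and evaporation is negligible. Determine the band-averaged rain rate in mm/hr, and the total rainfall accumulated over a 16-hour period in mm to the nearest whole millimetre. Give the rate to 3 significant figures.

R ≈ 3.77 mm/hr; total ≈ 60 mm

Column moisture flux per unit crosswind length is F = V × PW.
Inflow: F_in = 7.95 × 48 = 381.6 mm·m/s
Outflow: F_out = 4.57 × 29.6 = 135.272 mm·m/s
Steady-state rate R = (F_in − F_out)/L = (381.6 − 135.272) / 235000 m = 1.048e-03 mm/s.
R = 1.048e-03 × 3600 = 3.77 mm/hr.
Over 16 h: total = 3.77 × 16 = 60.32 ≈ 60 mm.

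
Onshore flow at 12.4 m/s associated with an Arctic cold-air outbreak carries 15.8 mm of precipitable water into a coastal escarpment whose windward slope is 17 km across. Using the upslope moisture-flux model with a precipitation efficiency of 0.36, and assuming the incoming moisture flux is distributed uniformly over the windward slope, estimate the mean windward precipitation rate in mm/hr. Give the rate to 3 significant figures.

R ≈ 14.9 mm/hr

Incoming column moisture flux per unit ridge length: F = V × PW = 12.4 × 15.8 = 195.92 mm·m/s.
Spread over the 17 km slope with efficiency ε = 0.36: R = ε·F/W = 0.36 × 195.92 / 17000 m = 4.149e-03 mm/s.
R = 4.149e-03 × 3600 = 14.9 mm/hr.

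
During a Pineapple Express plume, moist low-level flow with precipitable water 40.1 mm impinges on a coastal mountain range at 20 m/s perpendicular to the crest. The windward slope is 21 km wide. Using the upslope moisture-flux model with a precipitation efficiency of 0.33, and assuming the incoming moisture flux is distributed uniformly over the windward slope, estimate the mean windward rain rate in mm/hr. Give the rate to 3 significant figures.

Incoming column moisture flux per unit ridge length: F = V × PW = 20 × 40.1 = 802 mm·m/s.
Spread over the 21 km slope with efficiency ε = 0.33: R = ε·F/W = 0.33 × 802 / 21000 m = 1.260e-02 mm/s.
R = 1.260e-02 × 3600 = 45.4 mm/hr.

R ≈ 45.4 mm/hr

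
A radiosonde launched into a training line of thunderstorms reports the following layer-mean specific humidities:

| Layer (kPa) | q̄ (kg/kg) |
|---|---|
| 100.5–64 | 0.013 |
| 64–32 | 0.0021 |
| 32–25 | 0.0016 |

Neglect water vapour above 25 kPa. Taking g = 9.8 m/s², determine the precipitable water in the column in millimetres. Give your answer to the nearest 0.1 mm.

PW ≈ 56.4 mm

Precipitable water is the column-integrated vapour mass per unit area: PW = (1/g) Σ q̄ Δp, with q in kg/kg and Δp in Pa (1 kg/m² of water = 1 mm).
Layer 100.5–64 kPa: Δp = 365 hPa = 36500 Pa, q̄ = 0.013 kg/kg → 0.013 × 36500 / 9.8 = 48.42 mm
Layer 64–32 kPa: Δp = 320 hPa = 32000 Pa, q̄ = 0.0021 kg/kg → 0.0021 × 32000 / 9.8 = 6.86 mm
Layer 32–25 kPa: Δp = 70 hPa = 7000 Pa, q̄ = 0.0016 kg/kg → 0.0016 × 7000 / 9.8 = 1.14 mm
PW = 48.42 + 6.86 + 1.14 = 56.42 ≈ 56.4 mm.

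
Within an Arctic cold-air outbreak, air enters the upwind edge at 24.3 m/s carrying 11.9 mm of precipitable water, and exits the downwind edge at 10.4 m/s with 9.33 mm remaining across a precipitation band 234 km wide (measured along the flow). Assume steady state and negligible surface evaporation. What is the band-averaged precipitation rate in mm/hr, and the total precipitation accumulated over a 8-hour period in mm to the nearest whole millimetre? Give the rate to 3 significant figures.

R ≈ 2.96 mm/hr; total ≈ 24 mm

Column moisture flux per unit crosswind length is F = V × PW.
Inflow: F_in = 24.3 × 11.9 = 289.17 mm·m/s
Outflow: F_out = 10.4 × 9.33 = 97.032 mm·m/s
Steady-state rate R = (F_in − F_out)/L = (289.17 − 97.032) / 234000 m = 8.211e-04 mm/s.
R = 8.211e-04 × 3600 = 2.96 mm/hr.
Over 8 h: total = 2.96 × 8 = 23.68 ≈ 24 mm.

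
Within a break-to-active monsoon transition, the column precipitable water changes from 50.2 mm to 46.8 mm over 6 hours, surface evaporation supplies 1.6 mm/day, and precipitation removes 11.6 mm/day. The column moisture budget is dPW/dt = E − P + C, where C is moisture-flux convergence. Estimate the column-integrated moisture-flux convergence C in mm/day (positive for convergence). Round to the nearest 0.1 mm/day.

C ≈ -3.6 mm/day

dPW/dt = (46.8 − 50.2) mm / (6/24 day) = -13.600 mm/day.
C = dPW/dt − E + P = (-13.600) − 1.6 + 11.6 = -3.6 mm/day.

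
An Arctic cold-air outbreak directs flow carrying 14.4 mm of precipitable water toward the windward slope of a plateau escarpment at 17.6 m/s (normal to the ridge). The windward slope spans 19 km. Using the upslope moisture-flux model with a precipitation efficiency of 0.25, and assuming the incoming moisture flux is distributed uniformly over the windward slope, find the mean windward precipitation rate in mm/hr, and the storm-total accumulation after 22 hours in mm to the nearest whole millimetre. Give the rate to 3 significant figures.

R ≈ 12.0 mm/hr; total ≈ 264 mm

Incoming column moisture flux per unit ridge length: F = V × PW = 17.6 × 14.4 = 253.44 mm·m/s.
Spread over the 19 km slope with efficiency ε = 0.25: R = ε·F/W = 0.25 × 253.44 / 19000 m = 3.335e-03 mm/s.
R = 3.335e-03 × 3600 = 12.0 mm/hr.
Over 22 h: total = 12.0 × 22 = 264 mm.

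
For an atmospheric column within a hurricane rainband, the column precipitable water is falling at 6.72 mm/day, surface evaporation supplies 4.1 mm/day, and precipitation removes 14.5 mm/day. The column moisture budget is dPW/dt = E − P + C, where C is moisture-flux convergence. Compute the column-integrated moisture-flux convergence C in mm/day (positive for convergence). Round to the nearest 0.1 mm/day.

dPW/dt = -6.72 mm/day.
C = dPW/dt − E + P = (-6.72) − 4.1 + 14.5 = 3.7 mm/day.

C ≈ 3.7 mm/day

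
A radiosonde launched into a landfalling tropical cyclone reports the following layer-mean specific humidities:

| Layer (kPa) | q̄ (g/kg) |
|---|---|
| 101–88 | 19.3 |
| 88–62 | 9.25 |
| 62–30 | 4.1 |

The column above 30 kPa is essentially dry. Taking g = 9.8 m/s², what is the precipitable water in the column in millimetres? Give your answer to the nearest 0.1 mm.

PW ≈ 63.5 mm

Precipitable water is the column-integrated vapour mass per unit area: PW = (1/g) Σ q̄ Δp, with q in kg/kg and Δp in Pa (1 kg/m² of water = 1 mm).
Layer 101–88 kPa: Δp = 130 hPa = 13000 Pa, q̄ = 0.0193 kg/kg → 0.0193 × 13000 / 9.8 = 25.60 mm
Layer 88–62 kPa: Δp = 260 hPa = 26000 Pa, q̄ = 0.00925 kg/kg → 0.00925 × 26000 / 9.8 = 24.54 mm
Layer 62–30 kPa: Δp = 320 hPa = 32000 Pa, q̄ = 0.0041 kg/kg → 0.0041 × 32000 / 9.8 = 13.39 mm
PW = 25.60 + 24.54 + 13.39 = 63.53 ≈ 63.5 mm.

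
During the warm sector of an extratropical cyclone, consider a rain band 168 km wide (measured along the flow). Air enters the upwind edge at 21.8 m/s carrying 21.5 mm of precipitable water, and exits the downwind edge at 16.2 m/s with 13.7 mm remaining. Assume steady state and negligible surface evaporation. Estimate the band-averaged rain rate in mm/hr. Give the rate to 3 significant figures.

Column moisture flux per unit crosswind length is F = V × PW.
Inflow: F_in = 21.8 × 21.5 = 468.7 mm·m/s
Outflow: F_out = 16.2 × 13.7 = 221.94 mm·m/s
Steady-state rate R = (F_in − F_out)/L = (468.7 − 221.94) / 168000 m = 1.469e-03 mm/s.
R = 1.469e-03 × 3600 = 5.29 mm/hr.

R ≈ 5.29 mm/hr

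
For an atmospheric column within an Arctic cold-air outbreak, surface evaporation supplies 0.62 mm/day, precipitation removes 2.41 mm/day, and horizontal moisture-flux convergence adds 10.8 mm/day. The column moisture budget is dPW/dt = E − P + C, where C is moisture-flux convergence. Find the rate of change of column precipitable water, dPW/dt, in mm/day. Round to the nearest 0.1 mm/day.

dPW/dt ≈ 9.0 mm/day

dPW/dt = E − P + C = 0.62 − 2.41 + (10.8) = 9.0 mm/day.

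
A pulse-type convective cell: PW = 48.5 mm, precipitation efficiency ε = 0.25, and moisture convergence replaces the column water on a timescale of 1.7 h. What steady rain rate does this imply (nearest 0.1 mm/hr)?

Each overturning extracts ε × PW = 0.25 × 48.5 = 12.125 mm.
Rate = ε·PW / τ = 12.125 / 1.7 h = 7.1 mm/hr.

R ≈ 7.1 mm/hr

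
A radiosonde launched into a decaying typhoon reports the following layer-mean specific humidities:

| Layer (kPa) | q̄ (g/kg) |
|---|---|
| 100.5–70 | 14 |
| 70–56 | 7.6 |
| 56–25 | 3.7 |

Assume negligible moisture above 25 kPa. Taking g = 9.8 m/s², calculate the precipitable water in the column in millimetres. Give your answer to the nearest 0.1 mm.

Precipitable water is the column-integrated vapour mass per unit area: PW = (1/g) Σ q̄ Δp, with q in kg/kg and Δp in Pa (1 kg/m² of water = 1 mm).
Layer 100.5–70 kPa: Δp = 305 hPa = 30500 Pa, q̄ = 0.014 kg/kg → 0.014 × 30500 / 9.8 = 43.57 mm
Layer 70–56 kPa: Δp = 140 hPa = 14000 Pa, q̄ = 0.0076 kg/kg → 0.0076 × 14000 / 9.8 = 10.86 mm
Layer 56–25 kPa: Δp = 310 hPa = 31000 Pa, q̄ = 0.0037 kg/kg → 0.0037 × 31000 / 9.8 = 11.70 mm
PW = 43.57 + 10.86 + 11.70 = 66.13 ≈ 66.1 mm.

PW ≈ 66.1 mm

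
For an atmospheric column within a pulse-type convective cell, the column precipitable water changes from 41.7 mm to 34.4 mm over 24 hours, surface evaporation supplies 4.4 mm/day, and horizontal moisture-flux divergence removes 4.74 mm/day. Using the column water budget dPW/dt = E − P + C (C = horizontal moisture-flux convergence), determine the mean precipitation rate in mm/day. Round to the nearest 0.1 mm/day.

dPW/dt = (34.4 − 41.7) mm / (24/24 day) = -7.300 mm/day.
P = E + C − dPW/dt = 4.4 + (-4.74) − (-7.300) = 7.0 mm/day.

P ≈ 7.0 mm/day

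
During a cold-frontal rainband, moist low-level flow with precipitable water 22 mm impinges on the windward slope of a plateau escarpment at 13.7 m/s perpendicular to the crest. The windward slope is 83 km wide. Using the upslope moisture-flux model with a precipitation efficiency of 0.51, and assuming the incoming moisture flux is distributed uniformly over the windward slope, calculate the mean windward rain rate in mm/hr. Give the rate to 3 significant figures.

R ≈ 6.67 mm/hr

Incoming column moisture flux per unit ridge length: F = V × PW = 13.7 × 22 = 301.4 mm·m/s.
Spread over the 83 km slope with efficiency ε = 0.51: R = ε·F/W = 0.51 × 301.4 / 83000 m = 1.852e-03 mm/s.
R = 1.852e-03 × 3600 = 6.67 mm/hr.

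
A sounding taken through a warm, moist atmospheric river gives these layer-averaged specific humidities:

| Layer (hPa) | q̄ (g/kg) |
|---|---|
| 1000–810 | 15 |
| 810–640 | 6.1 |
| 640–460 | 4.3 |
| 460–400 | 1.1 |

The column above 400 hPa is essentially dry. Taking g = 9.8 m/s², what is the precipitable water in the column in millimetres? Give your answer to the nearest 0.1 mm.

Precipitable water is the column-integrated vapour mass per unit area: PW = (1/g) Σ q̄ Δp, with q in kg/kg and Δp in Pa (1 kg/m² of water = 1 mm).
Layer 1000–810 hPa: Δp = 190 hPa = 19000 Pa, q̄ = 0.015 kg/kg → 0.015 × 19000 / 9.8 = 29.08 mm
Layer 810–640 hPa: Δp = 170 hPa = 17000 Pa, q̄ = 0.0061 kg/kg → 0.0061 × 17000 / 9.8 = 10.58 mm
Layer 640–460 hPa: Δp = 180 hPa = 18000 Pa, q̄ = 0.0043 kg/kg → 0.0043 × 18000 / 9.8 = 7.90 mm
Layer 460–400 hPa: Δp = 60 hPa = 6000 Pa, q̄ = 0.0011 kg/kg → 0.0011 × 6000 / 9.8 = 0.67 mm
PW = 29.08 + 10.58 + 7.90 + 0.67 = 48.23 ≈ 48.2 mm.

PW ≈ 48.2 mm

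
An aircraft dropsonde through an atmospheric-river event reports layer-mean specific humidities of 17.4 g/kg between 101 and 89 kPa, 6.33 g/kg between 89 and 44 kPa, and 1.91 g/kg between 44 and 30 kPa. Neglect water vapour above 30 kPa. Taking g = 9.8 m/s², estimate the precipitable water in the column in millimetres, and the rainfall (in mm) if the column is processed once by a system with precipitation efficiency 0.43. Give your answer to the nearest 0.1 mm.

Precipitable water is the column-integrated vapour mass per unit area: PW = (1/g) Σ q̄ Δp, with q in kg/kg and Δp in Pa (1 kg/m² of water = 1 mm).
Layer 101–89 kPa: Δp = 120 hPa = 12000 Pa, q̄ = 0.0174 kg/kg → 0.0174 × 12000 / 9.8 = 21.31 mm
Layer 89–44 kPa: Δp = 450 hPa = 45000 Pa, q̄ = 0.00633 kg/kg → 0.00633 × 45000 / 9.8 = 29.07 mm
Layer 44–30 kPa: Δp = 140 hPa = 14000 Pa, q̄ = 0.00191 kg/kg → 0.00191 × 14000 / 9.8 = 2.73 mm
PW = 21.31 + 29.07 + 2.73 = 53.11 ≈ 53.1 mm.
Rainfall = ε × PW = 0.43 × 53.1 = 22.8 mm.

PW ≈ 53.1 mm; rainfall ≈ 22.8 mm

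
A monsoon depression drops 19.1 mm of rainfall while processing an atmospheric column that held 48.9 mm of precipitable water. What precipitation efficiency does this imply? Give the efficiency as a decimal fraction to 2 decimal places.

ε ≈ 0.39

ε = rainfall / PW = 19.1 / 48.9 = 0.39.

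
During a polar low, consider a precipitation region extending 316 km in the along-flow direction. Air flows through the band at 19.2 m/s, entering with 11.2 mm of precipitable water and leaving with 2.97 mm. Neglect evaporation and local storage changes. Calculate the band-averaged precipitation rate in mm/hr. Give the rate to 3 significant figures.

R ≈ 1.80 mm/hr

Column moisture flux per unit crosswind length is F = V × PW.
Inflow: F_in = 19.2 × 11.2 = 215.04 mm·m/s
Outflow: F_out = 19.2 × 2.97 = 57.024 mm·m/s
Steady-state rate R = (F_in − F_out)/L = (215.04 − 57.024) / 316000 m = 5.001e-04 mm/s.
R = 5.001e-04 × 3600 = 1.80 mm/hr.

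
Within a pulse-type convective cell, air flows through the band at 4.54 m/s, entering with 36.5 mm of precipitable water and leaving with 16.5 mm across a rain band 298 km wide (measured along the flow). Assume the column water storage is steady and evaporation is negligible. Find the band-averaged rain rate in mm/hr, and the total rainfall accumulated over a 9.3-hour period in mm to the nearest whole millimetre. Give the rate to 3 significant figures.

Column moisture flux per unit crosswind length is F = V × PW.
Inflow: F_in = 4.54 × 36.5 = 165.71 mm·m/s
Outflow: F_out = 4.54 × 16.5 = 74.91 mm·m/s
Steady-state rate R = (F_in − F_out)/L = (165.71 − 74.91) / 298000 m = 3.047e-04 mm/s.
R = 3.047e-04 × 3600 = 1.10 mm/hr.
Over 9.3 h: total = 1.10 × 9.3 = 10.23 ≈ 10 mm.

R ≈ 1.10 mm/hr; total ≈ 10 mm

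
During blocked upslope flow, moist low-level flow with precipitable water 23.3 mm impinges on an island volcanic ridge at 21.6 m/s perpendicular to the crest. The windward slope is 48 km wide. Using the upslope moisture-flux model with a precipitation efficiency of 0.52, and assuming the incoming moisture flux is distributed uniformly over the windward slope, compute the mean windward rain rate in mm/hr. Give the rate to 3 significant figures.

R ≈ 19.6 mm/hr

Incoming column moisture flux per unit ridge length: F = V × PW = 21.6 × 23.3 = 503.28 mm·m/s.
Spread over the 48 km slope with efficiency ε = 0.52: R = ε·F/W = 0.52 × 503.28 / 48000 m = 5.452e-03 mm/s.
R = 5.452e-03 × 3600 = 19.6 mm/hr.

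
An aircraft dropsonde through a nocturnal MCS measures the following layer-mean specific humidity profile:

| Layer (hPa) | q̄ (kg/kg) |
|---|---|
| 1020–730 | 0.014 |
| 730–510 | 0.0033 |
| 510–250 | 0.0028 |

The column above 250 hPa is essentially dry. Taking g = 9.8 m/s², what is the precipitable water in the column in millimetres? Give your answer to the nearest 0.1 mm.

PW ≈ 56.3 mm

Precipitable water is the column-integrated vapour mass per unit area: PW = (1/g) Σ q̄ Δp, with q in kg/kg and Δp in Pa (1 kg/m² of water = 1 mm).
Layer 1020–730 hPa: Δp = 290 hPa = 29000 Pa, q̄ = 0.014 kg/kg → 0.014 × 29000 / 9.8 = 41.43 mm
Layer 730–510 hPa: Δp = 220 hPa = 22000 Pa, q̄ = 0.0033 kg/kg → 0.0033 × 22000 / 9.8 = 7.41 mm
Layer 510–250 hPa: Δp = 260 hPa = 26000 Pa, q̄ = 0.0028 kg/kg → 0.0028 × 26000 / 9.8 = 7.43 mm
PW = 41.43 + 7.41 + 7.43 = 56.27 ≈ 56.3 mm.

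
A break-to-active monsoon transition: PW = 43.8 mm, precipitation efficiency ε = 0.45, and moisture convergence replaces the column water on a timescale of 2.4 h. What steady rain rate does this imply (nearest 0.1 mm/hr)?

Each overturning extracts ε × PW = 0.45 × 43.8 = 19.71 mm.
Rate = ε·PW / τ = 19.71 / 2.4 h = 8.2 mm/hr.

R ≈ 8.2 mm/hr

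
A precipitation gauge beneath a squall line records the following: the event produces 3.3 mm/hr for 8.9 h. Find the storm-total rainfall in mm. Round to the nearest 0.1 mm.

total ≈ 29.4 mm

Total = Σ Rᵢ Δtᵢ = 3.3 × 8.9
      = 29.37 = 29.4 mm.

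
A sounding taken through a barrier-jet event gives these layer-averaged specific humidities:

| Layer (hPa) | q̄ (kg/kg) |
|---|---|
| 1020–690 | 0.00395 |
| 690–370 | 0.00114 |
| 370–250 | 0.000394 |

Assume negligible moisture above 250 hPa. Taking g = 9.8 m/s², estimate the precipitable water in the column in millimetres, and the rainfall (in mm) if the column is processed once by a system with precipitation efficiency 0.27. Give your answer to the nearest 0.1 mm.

PW ≈ 17.5 mm; rainfall ≈ 4.7 mm

Precipitable water is the column-integrated vapour mass per unit area: PW = (1/g) Σ q̄ Δp, with q in kg/kg and Δp in Pa (1 kg/m² of water = 1 mm).
Layer 1020–690 hPa: Δp = 330 hPa = 33000 Pa, q̄ = 0.00395 kg/kg → 0.00395 × 33000 / 9.8 = 13.30 mm
Layer 690–370 hPa: Δp = 320 hPa = 32000 Pa, q̄ = 0.00114 kg/kg → 0.00114 × 32000 / 9.8 = 3.72 mm
Layer 370–250 hPa: Δp = 120 hPa = 12000 Pa, q̄ = 0.000394 kg/kg → 0.000394 × 12000 / 9.8 = 0.48 mm
PW = 13.30 + 3.72 + 0.48 = 17.50 ≈ 17.5 mm.
Rainfall = ε × PW = 0.27 × 17.5 = 4.7 mm.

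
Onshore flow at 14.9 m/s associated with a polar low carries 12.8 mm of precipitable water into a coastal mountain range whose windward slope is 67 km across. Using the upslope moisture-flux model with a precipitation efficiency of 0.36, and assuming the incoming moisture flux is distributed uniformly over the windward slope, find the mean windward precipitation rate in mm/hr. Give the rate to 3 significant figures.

R ≈ 3.69 mm/hr

Incoming column moisture flux per unit ridge length: F = V × PW = 14.9 × 12.8 = 190.72 mm·m/s.
Spread over the 67 km slope with efficiency ε = 0.36: R = ε·F/W = 0.36 × 190.72 / 67000 m = 1.025e-03 mm/s.
R = 1.025e-03 × 3600 = 3.69 mm/hr.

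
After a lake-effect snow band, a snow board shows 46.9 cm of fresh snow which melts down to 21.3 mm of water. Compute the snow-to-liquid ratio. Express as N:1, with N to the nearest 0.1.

Ratio = snow depth / SWE = 469 mm / 21.3 mm = 22.0, i.e. 22.0:1.

ratio ≈ 22.0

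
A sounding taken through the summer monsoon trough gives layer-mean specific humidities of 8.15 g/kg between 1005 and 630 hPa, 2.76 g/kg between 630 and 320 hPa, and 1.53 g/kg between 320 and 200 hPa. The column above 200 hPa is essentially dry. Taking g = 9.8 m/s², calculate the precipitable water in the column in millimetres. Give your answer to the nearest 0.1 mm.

PW ≈ 41.8 mm

Precipitable water is the column-integrated vapour mass per unit area: PW = (1/g) Σ q̄ Δp, with q in kg/kg and Δp in Pa (1 kg/m² of water = 1 mm).
Layer 1005–630 hPa: Δp = 375 hPa = 37500 Pa, q̄ = 0.00815 kg/kg → 0.00815 × 37500 / 9.8 = 31.19 mm
Layer 630–320 hPa: Δp = 310 hPa = 31000 Pa, q̄ = 0.00276 kg/kg → 0.00276 × 31000 / 9.8 = 8.73 mm
Layer 320–200 hPa: Δp = 120 hPa = 12000 Pa, q̄ = 0.00153 kg/kg → 0.00153 × 12000 / 9.8 = 1.87 mm
PW = 31.19 + 8.73 + 1.87 = 41.79 ≈ 41.8 mm.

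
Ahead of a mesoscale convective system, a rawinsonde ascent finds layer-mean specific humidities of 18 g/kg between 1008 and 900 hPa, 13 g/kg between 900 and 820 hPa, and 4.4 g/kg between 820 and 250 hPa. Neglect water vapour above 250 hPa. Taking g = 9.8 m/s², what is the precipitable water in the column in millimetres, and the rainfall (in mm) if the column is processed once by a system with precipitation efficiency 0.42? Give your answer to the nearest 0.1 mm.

PW ≈ 56.0 mm; rainfall ≈ 23.5 mm

Precipitable water is the column-integrated vapour mass per unit area: PW = (1/g) Σ q̄ Δp, with q in kg/kg and Δp in Pa (1 kg/m² of water = 1 mm).
Layer 1008–900 hPa: Δp = 108 hPa = 10800 Pa, q̄ = 0.018 kg/kg → 0.018 × 10800 / 9.8 = 19.84 mm
Layer 900–820 hPa: Δp = 80 hPa = 8000 Pa, q̄ = 0.013 kg/kg → 0.013 × 8000 / 9.8 = 10.61 mm
Layer 820–250 hPa: Δp = 570 hPa = 57000 Pa, q̄ = 0.0044 kg/kg → 0.0044 × 57000 / 9.8 = 25.59 mm
PW = 19.84 + 10.61 + 25.59 = 56.04 ≈ 56.0 mm.
Rainfall = ε × PW = 0.42 × 56.0 = 23.5 mm.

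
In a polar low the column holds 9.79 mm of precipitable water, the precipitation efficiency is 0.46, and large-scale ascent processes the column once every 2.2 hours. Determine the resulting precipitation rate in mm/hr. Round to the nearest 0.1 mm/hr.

Each overturning extracts ε × PW = 0.46 × 9.79 = 4.5034 mm.
Rate = ε·PW / τ = 4.5034 / 2.2 h = 2.0 mm/hr.

R ≈ 2.0 mm/hr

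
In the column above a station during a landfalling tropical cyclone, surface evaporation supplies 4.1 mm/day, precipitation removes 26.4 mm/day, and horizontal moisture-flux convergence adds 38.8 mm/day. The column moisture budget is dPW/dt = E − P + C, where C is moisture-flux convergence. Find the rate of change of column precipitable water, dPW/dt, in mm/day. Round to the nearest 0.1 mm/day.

dPW/dt = E − P + C = 4.1 − 26.4 + (38.8) = 16.5 mm/day.

dPW/dt ≈ 16.5 mm/day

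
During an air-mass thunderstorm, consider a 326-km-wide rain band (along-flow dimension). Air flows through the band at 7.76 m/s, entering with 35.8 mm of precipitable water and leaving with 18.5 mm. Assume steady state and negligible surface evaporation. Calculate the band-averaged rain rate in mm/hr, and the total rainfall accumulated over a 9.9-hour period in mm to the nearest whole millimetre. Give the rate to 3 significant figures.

R ≈ 1.48 mm/hr; total ≈ 15 mm

Column moisture flux per unit crosswind length is F = V × PW.
Inflow: F_in = 7.76 × 35.8 = 277.808 mm·m/s
Outflow: F_out = 7.76 × 18.5 = 143.56 mm·m/s
Steady-state rate R = (F_in − F_out)/L = (277.808 − 143.56) / 326000 m = 4.118e-04 mm/s.
R = 4.118e-04 × 3600 = 1.48 mm/hr.
Over 9.9 h: total = 1.48 × 9.9 = 14.652 ≈ 15 mm.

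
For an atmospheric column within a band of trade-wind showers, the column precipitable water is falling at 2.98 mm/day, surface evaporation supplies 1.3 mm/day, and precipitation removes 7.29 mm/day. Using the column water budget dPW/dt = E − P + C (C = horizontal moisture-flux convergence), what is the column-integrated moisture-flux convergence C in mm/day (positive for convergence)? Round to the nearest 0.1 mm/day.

dPW/dt = -2.98 mm/day.
C = dPW/dt − E + P = (-2.98) − 1.3 + 7.29 = 3.0 mm/day.

C ≈ 3.0 mm/day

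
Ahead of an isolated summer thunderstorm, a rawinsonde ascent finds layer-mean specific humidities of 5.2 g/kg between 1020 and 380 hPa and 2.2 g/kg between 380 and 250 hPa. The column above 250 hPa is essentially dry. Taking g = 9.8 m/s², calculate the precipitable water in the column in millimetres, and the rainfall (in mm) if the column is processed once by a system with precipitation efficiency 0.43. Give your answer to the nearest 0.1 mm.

PW ≈ 36.9 mm; rainfall ≈ 15.9 mm

Precipitable water is the column-integrated vapour mass per unit area: PW = (1/g) Σ q̄ Δp, with q in kg/kg and Δp in Pa (1 kg/m² of water = 1 mm).
Layer 1020–380 hPa: Δp = 640 hPa = 64000 Pa, q̄ = 0.0052 kg/kg → 0.0052 × 64000 / 9.8 = 33.96 mm
Layer 380–250 hPa: Δp = 130 hPa = 13000 Pa, q̄ = 0.0022 kg/kg → 0.0022 × 13000 / 9.8 = 2.92 mm
PW = 33.96 + 2.92 = 36.88 ≈ 36.9 mm.
Rainfall = ε × PW = 0.43 × 36.9 = 15.9 mm.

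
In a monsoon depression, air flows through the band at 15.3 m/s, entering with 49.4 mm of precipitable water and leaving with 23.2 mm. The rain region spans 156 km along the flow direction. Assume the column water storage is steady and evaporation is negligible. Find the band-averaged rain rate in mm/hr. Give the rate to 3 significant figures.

Column moisture flux per unit crosswind length is F = V × PW.
Inflow: F_in = 15.3 × 49.4 = 755.82 mm·m/s
Outflow: F_out = 15.3 × 23.2 = 354.96 mm·m/s
Steady-state rate R = (F_in − F_out)/L = (755.82 − 354.96) / 156000 m = 2.570e-03 mm/s.
R = 2.570e-03 × 3600 = 9.25 mm/hr.

R ≈ 9.25 mm/hr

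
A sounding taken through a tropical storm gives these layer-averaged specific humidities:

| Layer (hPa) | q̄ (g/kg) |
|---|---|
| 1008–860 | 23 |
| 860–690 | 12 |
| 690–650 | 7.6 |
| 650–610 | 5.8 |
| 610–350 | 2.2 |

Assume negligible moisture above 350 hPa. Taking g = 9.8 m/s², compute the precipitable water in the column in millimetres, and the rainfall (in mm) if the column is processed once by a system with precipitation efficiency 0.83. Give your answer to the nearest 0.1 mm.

PW ≈ 66.9 mm; rainfall ≈ 55.5 mm

Precipitable water is the column-integrated vapour mass per unit area: PW = (1/g) Σ q̄ Δp, with q in kg/kg and Δp in Pa (1 kg/m² of water = 1 mm).
Layer 1008–860 hPa: Δp = 148 hPa = 14800 Pa, q̄ = 0.023 kg/kg → 0.023 × 14800 / 9.8 = 34.73 mm
Layer 860–690 hPa: Δp = 170 hPa = 17000 Pa, q̄ = 0.012 kg/kg → 0.012 × 17000 / 9.8 = 20.82 mm
Layer 690–650 hPa: Δp = 40 hPa = 4000 Pa, q̄ = 0.0076 kg/kg → 0.0076 × 4000 / 9.8 = 3.10 mm
Layer 650–610 hPa: Δp = 40 hPa = 4000 Pa, q̄ = 0.0058 kg/kg → 0.0058 × 4000 / 9.8 = 2.37 mm
Layer 610–350 hPa: Δp = 260 hPa = 26000 Pa, q̄ = 0.0022 kg/kg → 0.0022 × 26000 / 9.8 = 5.84 mm
PW = 34.73 + 20.82 + 3.10 + 2.37 + 5.84 = 66.86 ≈ 66.9 mm.
Rainfall = ε × PW = 0.83 × 66.9 = 55.5 mm.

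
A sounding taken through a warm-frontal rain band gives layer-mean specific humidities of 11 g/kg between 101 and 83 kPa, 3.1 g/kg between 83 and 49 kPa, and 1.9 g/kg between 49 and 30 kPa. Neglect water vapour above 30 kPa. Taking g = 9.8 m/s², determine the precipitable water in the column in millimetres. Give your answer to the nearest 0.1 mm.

PW ≈ 34.6 mm

Precipitable water is the column-integrated vapour mass per unit area: PW = (1/g) Σ q̄ Δp, with q in kg/kg and Δp in Pa (1 kg/m² of water = 1 mm).
Layer 101–83 kPa: Δp = 180 hPa = 18000 Pa, q̄ = 0.011 kg/kg → 0.011 × 18000 / 9.8 = 20.20 mm
Layer 83–49 kPa: Δp = 340 hPa = 34000 Pa, q̄ = 0.0031 kg/kg → 0.0031 × 34000 / 9.8 = 10.76 mm
Layer 49–30 kPa: Δp = 190 hPa = 19000 Pa, q̄ = 0.0019 kg/kg → 0.0019 × 19000 / 9.8 = 3.68 mm
PW = 20.20 + 10.76 + 3.68 = 34.64 ≈ 34.6 mm.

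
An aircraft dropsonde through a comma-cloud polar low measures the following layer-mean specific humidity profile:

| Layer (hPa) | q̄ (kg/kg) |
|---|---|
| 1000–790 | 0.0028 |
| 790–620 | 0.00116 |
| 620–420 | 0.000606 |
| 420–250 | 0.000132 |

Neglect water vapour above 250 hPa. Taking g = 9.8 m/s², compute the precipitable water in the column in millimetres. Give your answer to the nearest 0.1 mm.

Precipitable water is the column-integrated vapour mass per unit area: PW = (1/g) Σ q̄ Δp, with q in kg/kg and Δp in Pa (1 kg/m² of water = 1 mm).
Layer 1000–790 hPa: Δp = 210 hPa = 21000 Pa, q̄ = 0.0028 kg/kg → 0.0028 × 21000 / 9.8 = 6.00 mm
Layer 790–620 hPa: Δp = 170 hPa = 17000 Pa, q̄ = 0.00116 kg/kg → 0.00116 × 17000 / 9.8 = 2.01 mm
Layer 620–420 hPa: Δp = 200 hPa = 20000 Pa, q̄ = 0.000606 kg/kg → 0.000606 × 20000 / 9.8 = 1.24 mm
Layer 420–250 hPa: Δp = 170 hPa = 17000 Pa, q̄ = 0.000132 kg/kg → 0.000132 × 17000 / 9.8 = 0.23 mm
PW = 6.00 + 2.01 + 1.24 + 0.23 = 9.48 ≈ 9.5 mm.

PW ≈ 9.5 mm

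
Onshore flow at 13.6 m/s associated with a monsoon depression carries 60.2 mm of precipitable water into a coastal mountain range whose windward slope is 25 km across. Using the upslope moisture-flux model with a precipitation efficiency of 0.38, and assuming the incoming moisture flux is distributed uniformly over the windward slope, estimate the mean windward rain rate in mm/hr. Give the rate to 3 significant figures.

R ≈ 44.8 mm/hr

Incoming column moisture flux per unit ridge length: F = V × PW = 13.6 × 60.2 = 818.72 mm·m/s.
Spread over the 25 km slope with efficiency ε = 0.38: R = ε·F/W = 0.38 × 818.72 / 25000 m = 1.244e-02 mm/s.
R = 1.244e-02 × 3600 = 44.8 mm/hr.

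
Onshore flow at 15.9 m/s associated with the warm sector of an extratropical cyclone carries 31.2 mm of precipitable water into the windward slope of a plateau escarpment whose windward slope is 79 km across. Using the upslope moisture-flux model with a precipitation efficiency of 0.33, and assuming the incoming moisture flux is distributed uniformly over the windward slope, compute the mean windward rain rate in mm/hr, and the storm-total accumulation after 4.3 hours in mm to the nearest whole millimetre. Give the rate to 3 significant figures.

R ≈ 7.46 mm/hr; total ≈ 32 mm

Incoming column moisture flux per unit ridge length: F = V × PW = 15.9 × 31.2 = 496.08 mm·m/s.
Spread over the 79 km slope with efficiency ε = 0.33: R = ε·F/W = 0.33 × 496.08 / 79000 m = 2.072e-03 mm/s.
R = 2.072e-03 × 3600 = 7.46 mm/hr.
Over 4.3 h: total = 7.46 × 4.3 = 32.078 ≈ 32 mm.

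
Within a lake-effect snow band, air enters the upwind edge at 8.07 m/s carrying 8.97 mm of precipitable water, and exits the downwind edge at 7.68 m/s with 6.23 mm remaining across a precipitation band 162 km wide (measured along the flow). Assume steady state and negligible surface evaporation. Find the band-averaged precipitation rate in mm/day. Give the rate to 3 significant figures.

R ≈ 13.1 mm/day

Column moisture flux per unit crosswind length is F = V × PW.
Inflow: F_in = 8.07 × 8.97 = 72.3879 mm·m/s
Outflow: F_out = 7.68 × 6.23 = 47.8464 mm·m/s
Steady-state rate R = (F_in − F_out)/L = (72.3879 − 47.8464) / 162000 m = 1.515e-04 mm/s.
R = 1.515e-04 × 3600 × 24 = 13.1 mm/day.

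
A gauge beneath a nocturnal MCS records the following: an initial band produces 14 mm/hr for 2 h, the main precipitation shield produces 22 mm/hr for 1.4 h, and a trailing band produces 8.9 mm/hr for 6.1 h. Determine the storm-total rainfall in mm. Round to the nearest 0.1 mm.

total ≈ 113.1 mm

Total = Σ Rᵢ Δtᵢ = 14 × 2 + 22 × 1.4 + 8.9 × 6.1
      = 28 + 30.8 + 54.29 = 113.1 mm.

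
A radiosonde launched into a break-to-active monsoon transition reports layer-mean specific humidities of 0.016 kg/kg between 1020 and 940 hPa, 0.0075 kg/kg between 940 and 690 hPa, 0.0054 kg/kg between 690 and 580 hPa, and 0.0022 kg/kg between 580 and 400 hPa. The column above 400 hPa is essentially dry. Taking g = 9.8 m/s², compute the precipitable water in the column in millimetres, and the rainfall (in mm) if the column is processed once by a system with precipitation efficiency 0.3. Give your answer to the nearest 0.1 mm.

Precipitable water is the column-integrated vapour mass per unit area: PW = (1/g) Σ q̄ Δp, with q in kg/kg and Δp in Pa (1 kg/m² of water = 1 mm).
Layer 1020–940 hPa: Δp = 80 hPa = 8000 Pa, q̄ = 0.016 kg/kg → 0.016 × 8000 / 9.8 = 13.06 mm
Layer 940–690 hPa: Δp = 250 hPa = 25000 Pa, q̄ = 0.0075 kg/kg → 0.0075 × 25000 / 9.8 = 19.13 mm
Layer 690–580 hPa: Δp = 110 hPa = 11000 Pa, q̄ = 0.0054 kg/kg → 0.0054 × 11000 / 9.8 = 6.06 mm
Layer 580–400 hPa: Δp = 180 hPa = 18000 Pa, q̄ = 0.0022 kg/kg → 0.0022 × 18000 / 9.8 = 4.04 mm
PW = 13.06 + 19.13 + 6.06 + 4.04 = 42.29 ≈ 42.3 mm.
Rainfall = ε × PW = 0.3 × 42.3 = 12.7 mm.

PW ≈ 42.3 mm; rainfall ≈ 12.7 mm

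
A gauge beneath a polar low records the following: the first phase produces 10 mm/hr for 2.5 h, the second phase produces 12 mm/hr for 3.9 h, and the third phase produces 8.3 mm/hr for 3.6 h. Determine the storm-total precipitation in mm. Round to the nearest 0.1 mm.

total ≈ 101.7 mm

Total = Σ Rᵢ Δtᵢ = 10 × 2.5 + 12 × 3.9 + 8.3 × 3.6
      = 25 + 46.8 + 29.88 = 101.7 mm.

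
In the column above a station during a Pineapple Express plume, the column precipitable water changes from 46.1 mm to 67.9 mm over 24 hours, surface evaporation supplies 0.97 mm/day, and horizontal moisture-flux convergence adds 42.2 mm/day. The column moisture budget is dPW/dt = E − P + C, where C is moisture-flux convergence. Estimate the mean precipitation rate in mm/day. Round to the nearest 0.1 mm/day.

dPW/dt = (67.9 − 46.1) mm / (24/24 day) = +21.800 mm/day.
P = E + C − dPW/dt = 0.97 + (42.2) − (+21.800) = 21.4 mm/day.

P ≈ 21.4 mm/day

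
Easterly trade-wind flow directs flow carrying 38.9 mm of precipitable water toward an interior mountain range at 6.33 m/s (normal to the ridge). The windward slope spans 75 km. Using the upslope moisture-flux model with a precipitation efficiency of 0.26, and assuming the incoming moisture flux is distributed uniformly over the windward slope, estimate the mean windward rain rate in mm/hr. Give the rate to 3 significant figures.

R ≈ 3.07 mm/hr

Incoming column moisture flux per unit ridge length: F = V × PW = 6.33 × 38.9 = 246.237 mm·m/s.
Spread over the 75 km slope with efficiency ε = 0.26: R = ε·F/W = 0.26 × 246.237 / 75000 m = 8.536e-04 mm/s.
R = 8.536e-04 × 3600 = 3.07 mm/hr.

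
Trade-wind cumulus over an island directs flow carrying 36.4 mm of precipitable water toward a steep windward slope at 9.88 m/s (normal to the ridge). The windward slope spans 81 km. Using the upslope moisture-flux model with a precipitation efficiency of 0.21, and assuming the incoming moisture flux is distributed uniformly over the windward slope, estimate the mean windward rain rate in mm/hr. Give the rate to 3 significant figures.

R ≈ 3.36 mm/hr

Incoming column moisture flux per unit ridge length: F = V × PW = 9.88 × 36.4 = 359.632 mm·m/s.
Spread over the 81 km slope with efficiency ε = 0.21: R = ε·F/W = 0.21 × 359.632 / 81000 m = 9.324e-04 mm/s.
R = 9.324e-04 × 3600 = 3.36 mm/hr.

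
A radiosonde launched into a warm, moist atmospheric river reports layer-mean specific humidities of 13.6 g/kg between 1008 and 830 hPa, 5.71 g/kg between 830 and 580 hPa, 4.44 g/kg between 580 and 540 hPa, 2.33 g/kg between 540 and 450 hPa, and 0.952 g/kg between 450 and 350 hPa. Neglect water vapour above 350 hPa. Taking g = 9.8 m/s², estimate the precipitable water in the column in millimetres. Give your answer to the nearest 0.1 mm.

Precipitable water is the column-integrated vapour mass per unit area: PW = (1/g) Σ q̄ Δp, with q in kg/kg and Δp in Pa (1 kg/m² of water = 1 mm).
Layer 1008–830 hPa: Δp = 178 hPa = 17800 Pa, q̄ = 0.0136 kg/kg → 0.0136 × 17800 / 9.8 = 24.70 mm
Layer 830–580 hPa: Δp = 250 hPa = 25000 Pa, q̄ = 0.00571 kg/kg → 0.00571 × 25000 / 9.8 = 14.57 mm
Layer 580–540 hPa: Δp = 40 hPa = 4000 Pa, q̄ = 0.00444 kg/kg → 0.00444 × 4000 / 9.8 = 1.81 mm
Layer 540–450 hPa: Δp = 90 hPa = 9000 Pa, q̄ = 0.00233 kg/kg → 0.00233 × 9000 / 9.8 = 2.14 mm
Layer 450–350 hPa: Δp = 100 hPa = 10000 Pa, q̄ = 0.000952 kg/kg → 0.000952 × 10000 / 9.8 = 0.97 mm
PW = 24.70 + 14.57 + 1.81 + 2.14 + 0.97 = 44.19 ≈ 44.2 mm.

PW ≈ 44.2 mm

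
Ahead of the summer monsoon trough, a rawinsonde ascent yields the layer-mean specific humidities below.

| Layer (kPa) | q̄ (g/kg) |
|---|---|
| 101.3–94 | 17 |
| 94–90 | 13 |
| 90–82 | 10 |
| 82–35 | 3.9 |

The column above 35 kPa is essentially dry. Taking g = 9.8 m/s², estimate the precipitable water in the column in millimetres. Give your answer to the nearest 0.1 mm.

PW ≈ 44.8 mm

Precipitable water is the column-integrated vapour mass per unit area: PW = (1/g) Σ q̄ Δp, with q in kg/kg and Δp in Pa (1 kg/m² of water = 1 mm).
Layer 101.3–94 kPa: Δp = 73 hPa = 7300 Pa, q̄ = 0.017 kg/kg → 0.017 × 7300 / 9.8 = 12.66 mm
Layer 94–90 kPa: Δp = 40 hPa = 4000 Pa, q̄ = 0.013 kg/kg → 0.013 × 4000 / 9.8 = 5.31 mm
Layer 90–82 kPa: Δp = 80 hPa = 8000 Pa, q̄ = 0.01 kg/kg → 0.01 × 8000 / 9.8 = 8.16 mm
Layer 82–35 kPa: Δp = 470 hPa = 47000 Pa, q̄ = 0.0039 kg/kg → 0.0039 × 47000 / 9.8 = 18.70 mm
PW = 12.66 + 5.31 + 8.16 + 18.70 = 44.83 ≈ 44.8 mm.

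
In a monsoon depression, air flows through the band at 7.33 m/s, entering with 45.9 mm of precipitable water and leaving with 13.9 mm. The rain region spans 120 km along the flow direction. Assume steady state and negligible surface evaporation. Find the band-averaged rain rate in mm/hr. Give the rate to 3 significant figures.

R ≈ 7.04 mm/hr

Column moisture flux per unit crosswind length is F = V × PW.
Inflow: F_in = 7.33 × 45.9 = 336.447 mm·m/s
Outflow: F_out = 7.33 × 13.9 = 101.887 mm·m/s
Steady-state rate R = (F_in − F_out)/L = (336.447 − 101.887) / 120000 m = 1.955e-03 mm/s.
R = 1.955e-03 × 3600 = 7.04 mm/hr.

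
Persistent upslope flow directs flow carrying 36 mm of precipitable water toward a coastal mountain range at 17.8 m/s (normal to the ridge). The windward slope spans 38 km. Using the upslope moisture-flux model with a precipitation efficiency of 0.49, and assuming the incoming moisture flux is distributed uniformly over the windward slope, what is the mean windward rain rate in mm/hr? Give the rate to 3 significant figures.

R ≈ 29.7 mm/hr

Incoming column moisture flux per unit ridge length: F = V × PW = 17.8 × 36 = 640.8 mm·m/s.
Spread over the 38 km slope with efficiency ε = 0.49: R = ε·F/W = 0.49 × 640.8 / 38000 m = 8.263e-03 mm/s.
R = 8.263e-03 × 3600 = 29.7 mm/hr.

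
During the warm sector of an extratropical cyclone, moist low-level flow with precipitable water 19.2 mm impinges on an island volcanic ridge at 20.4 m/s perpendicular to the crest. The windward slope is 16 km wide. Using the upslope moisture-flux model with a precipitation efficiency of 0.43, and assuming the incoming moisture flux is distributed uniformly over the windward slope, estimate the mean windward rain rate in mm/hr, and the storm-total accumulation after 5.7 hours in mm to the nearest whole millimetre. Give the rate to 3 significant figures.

Incoming column moisture flux per unit ridge length: F = V × PW = 20.4 × 19.2 = 391.68 mm·m/s.
Spread over the 16 km slope with efficiency ε = 0.43: R = ε·F/W = 0.43 × 391.68 / 16000 m = 1.053e-02 mm/s.
R = 1.053e-02 × 3600 = 37.9 mm/hr.
Over 5.7 h: total = 37.9 × 5.7 = 216.03 ≈ 216 mm.

R ≈ 37.9 mm/hr; total ≈ 216 mm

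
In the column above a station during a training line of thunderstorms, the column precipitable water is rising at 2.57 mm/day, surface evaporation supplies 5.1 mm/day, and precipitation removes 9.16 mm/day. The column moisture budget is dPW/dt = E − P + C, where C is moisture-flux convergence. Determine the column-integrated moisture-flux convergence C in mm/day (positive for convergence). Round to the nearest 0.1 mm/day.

dPW/dt = +2.57 mm/day.
C = dPW/dt − E + P = (+2.57) − 5.1 + 9.16 = 6.6 mm/day.

C ≈ 6.6 mm/day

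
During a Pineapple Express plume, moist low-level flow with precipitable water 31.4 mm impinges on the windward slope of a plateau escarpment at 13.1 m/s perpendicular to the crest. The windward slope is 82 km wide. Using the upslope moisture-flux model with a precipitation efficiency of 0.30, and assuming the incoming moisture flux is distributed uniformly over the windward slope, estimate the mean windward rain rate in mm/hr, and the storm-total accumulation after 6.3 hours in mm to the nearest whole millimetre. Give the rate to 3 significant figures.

Incoming column moisture flux per unit ridge length: F = V × PW = 13.1 × 31.4 = 411.34 mm·m/s.
Spread over the 82 km slope with efficiency ε = 0.30: R = ε·F/W = 0.30 × 411.34 / 82000 m = 1.505e-03 mm/s.
R = 1.505e-03 × 3600 = 5.42 mm/hr.
Over 6.3 h: total = 5.42 × 6.3 = 34.146 ≈ 34 mm.

R ≈ 5.42 mm/hr; total ≈ 34 mm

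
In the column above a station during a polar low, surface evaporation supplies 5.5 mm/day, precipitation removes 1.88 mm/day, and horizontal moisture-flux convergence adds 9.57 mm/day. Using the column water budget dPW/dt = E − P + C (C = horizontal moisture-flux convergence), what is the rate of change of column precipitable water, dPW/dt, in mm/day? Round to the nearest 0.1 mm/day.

dPW/dt ≈ 13.2 mm/day

dPW/dt = E − P + C = 5.5 − 1.88 + (9.57) = 13.2 mm/day.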